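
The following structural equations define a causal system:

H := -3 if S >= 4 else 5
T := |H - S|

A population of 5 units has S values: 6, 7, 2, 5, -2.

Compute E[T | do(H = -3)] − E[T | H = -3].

do(H=-3) breaks H's dependence on S. With H=-3 fixed, T across the units is 9, 10, 5, 8, 1, mean 6.6.
E[T|H=-3] averages over only the 3 units with H=-3 (S = 6, 7, 5): T = 9, 10, 8, mean 9.
Difference = 6.6 − 9 = -2.4.

-2.4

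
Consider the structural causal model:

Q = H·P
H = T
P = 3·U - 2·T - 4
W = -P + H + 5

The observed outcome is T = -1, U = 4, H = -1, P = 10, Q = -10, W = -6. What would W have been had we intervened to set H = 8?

3

The intervention breaks the incoming arrows to H: H = T no longer applies, and H = 8.
P = 3·U - 2·T - 4  [with U=4, T=-1]  = 10
W = -P + H + 5  [with P=10, H=8]  = 3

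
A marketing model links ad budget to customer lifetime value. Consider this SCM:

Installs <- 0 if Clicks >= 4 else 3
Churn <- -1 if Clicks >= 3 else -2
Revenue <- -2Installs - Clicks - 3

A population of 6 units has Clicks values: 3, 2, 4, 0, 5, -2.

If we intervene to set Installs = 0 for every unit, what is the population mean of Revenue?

Every unit gets Installs=0 under the intervention. Revenue values become -6, -5, -7, -3, -8, -1; E[Revenue|do(Installs=0)] = -5.

-5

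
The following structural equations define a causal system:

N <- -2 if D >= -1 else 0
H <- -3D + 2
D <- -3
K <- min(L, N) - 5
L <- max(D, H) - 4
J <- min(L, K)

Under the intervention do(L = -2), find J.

-7

Under do(L=-2), the mechanism L <- max(D, H) - 4 is discarded; L is fixed at -2.
N = -2 if D >= -1 else 0  [with D=-3]  = 0
K = min(L, N) - 5  [with L=-2, N=0]  = -7
J = min(L, K)  [with L=-2, K=-7]  = -7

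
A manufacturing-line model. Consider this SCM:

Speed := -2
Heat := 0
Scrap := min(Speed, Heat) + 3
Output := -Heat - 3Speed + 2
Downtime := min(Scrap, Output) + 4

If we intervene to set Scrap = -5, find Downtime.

-1

do(Scrap=-5) replaces the equation Scrap := min(Speed, Heat) + 3 with the constant Scrap = -5.
Output = -Heat - 3Speed + 2  [with Heat=0, Speed=-2]  = 8
Downtime = min(Scrap, Output) + 4  [with Scrap=-5, Output=8]  = -1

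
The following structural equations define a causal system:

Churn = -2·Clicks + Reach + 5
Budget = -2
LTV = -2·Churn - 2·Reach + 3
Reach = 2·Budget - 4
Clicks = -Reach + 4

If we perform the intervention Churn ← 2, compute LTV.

15

Intervening sets Churn = 2 and removes its equation (Churn = -2·Clicks + Reach + 5).
Reach = 2·Budget - 4  [with Budget=-2]  = -8
LTV = -2·Churn - 2·Reach + 3  [with Churn=2, Reach=-8]  = 15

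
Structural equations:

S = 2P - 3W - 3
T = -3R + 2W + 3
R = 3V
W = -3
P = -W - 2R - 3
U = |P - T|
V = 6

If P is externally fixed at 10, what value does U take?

The intervention breaks the incoming arrows to P: P = -W - 2R - 3 no longer applies, and P = 10.
R = 3V  [with V=6]  = 18
T = -3R + 2W + 3  [with R=18, W=-3]  = -57
U = |P - T|  [with P=10, T=-57]  = 67

67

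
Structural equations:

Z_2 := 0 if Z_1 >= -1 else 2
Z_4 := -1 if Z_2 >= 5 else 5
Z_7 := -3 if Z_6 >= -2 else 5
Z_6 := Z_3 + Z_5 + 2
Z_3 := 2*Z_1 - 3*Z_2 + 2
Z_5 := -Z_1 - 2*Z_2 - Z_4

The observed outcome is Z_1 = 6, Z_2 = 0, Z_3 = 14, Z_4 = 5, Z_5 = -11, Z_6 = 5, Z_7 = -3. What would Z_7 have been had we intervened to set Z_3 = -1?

The intervention breaks the incoming arrows to Z_3: Z_3 := 2*Z_1 - 3*Z_2 + 2 no longer applies, and Z_3 = -1.
Z_2 = 0 if Z_1 >= -1 else 2  [with Z_1=6]  = 0
Z_4 = -1 if Z_2 >= 5 else 5  [with Z_2=0]  = 5
Z_5 = -Z_1 - 2*Z_2 - Z_4  [with Z_1=6, Z_2=0, Z_4=5]  = -11
Z_6 = Z_3 + Z_5 + 2  [with Z_3=-1, Z_5=-11]  = -10
Z_7 = -3 if Z_6 >= -2 else 5  [with Z_6=-10]  = 5

5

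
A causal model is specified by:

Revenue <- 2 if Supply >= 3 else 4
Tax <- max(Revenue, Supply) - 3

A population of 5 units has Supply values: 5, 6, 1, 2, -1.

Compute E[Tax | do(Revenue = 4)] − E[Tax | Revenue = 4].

0.6

Every unit gets Revenue=4 under the intervention. Tax values become 2, 3, 1, 1, 1; E[Tax|do(Revenue=4)] = 1.6.
Observing Revenue=4 restricts to units where Revenue's equation naturally yields 4: Supply ∈ {1, 2, -1}. In that subpopulation Tax = 1, 1, 1, mean 1.
Difference = 1.6 − 1 = 0.6.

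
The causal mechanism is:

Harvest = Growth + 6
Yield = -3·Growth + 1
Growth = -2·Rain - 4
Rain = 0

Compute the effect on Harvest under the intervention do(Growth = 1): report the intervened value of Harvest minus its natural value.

Under do(Growth=1), the mechanism Growth = -2·Rain - 4 is discarded; Growth is fixed at 1.
Harvest = Growth + 6  [with Growth=1]  = 7
Without intervention: Growth = -2·Rain - 4  [with Rain=0]  = -4; Harvest = Growth + 6  [with Growth=-4]  = 2.
Change = 7 − 2 = 5.

5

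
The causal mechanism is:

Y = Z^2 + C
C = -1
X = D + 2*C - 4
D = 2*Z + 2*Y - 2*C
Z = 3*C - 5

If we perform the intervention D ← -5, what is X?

-11

Intervening sets D = -5 and removes its equation (D = 2*Z + 2*Y - 2*C).
X = D + 2*C - 4  [with D=-5, C=-1]  = -11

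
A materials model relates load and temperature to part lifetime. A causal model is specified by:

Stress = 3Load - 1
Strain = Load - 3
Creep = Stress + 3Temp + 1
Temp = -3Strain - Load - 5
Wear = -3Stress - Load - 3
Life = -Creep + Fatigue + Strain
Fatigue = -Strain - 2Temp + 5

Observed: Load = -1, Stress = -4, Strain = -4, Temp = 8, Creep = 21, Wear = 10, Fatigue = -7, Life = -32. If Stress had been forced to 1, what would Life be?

do(Stress=1) replaces the equation Stress = 3Load - 1 with the constant Stress = 1.
Strain = Load - 3  [with Load=-1]  = -4
Temp = -3Strain - Load - 5  [with Strain=-4, Load=-1]  = 8
Creep = Stress + 3Temp + 1  [with Stress=1, Temp=8]  = 26
Fatigue = -Strain - 2Temp + 5  [with Strain=-4, Temp=8]  = -7
Life = -Creep + Fatigue + Strain  [with Creep=26, Fatigue=-7, Strain=-4]  = -37

-37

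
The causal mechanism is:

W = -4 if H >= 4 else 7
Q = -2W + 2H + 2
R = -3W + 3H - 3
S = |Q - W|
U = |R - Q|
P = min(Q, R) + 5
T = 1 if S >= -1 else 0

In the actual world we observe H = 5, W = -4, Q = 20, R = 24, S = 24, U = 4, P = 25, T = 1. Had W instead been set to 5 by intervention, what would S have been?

do(W=5) replaces the equation W = -4 if H >= 4 else 7 with the constant W = 5.
Q = -2W + 2H + 2  [with W=5, H=5]  = 2
S = |Q - W|  [with Q=2, W=5]  = 3

3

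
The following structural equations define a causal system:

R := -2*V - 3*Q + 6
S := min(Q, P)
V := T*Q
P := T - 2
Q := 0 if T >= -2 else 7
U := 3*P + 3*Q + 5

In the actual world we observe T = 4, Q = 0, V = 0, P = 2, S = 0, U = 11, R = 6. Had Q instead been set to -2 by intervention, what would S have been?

do(Q=-2) replaces the equation Q := 0 if T >= -2 else 7 with the constant Q = -2.
P = T - 2  [with T=4]  = 2
S = min(Q, P)  [with Q=-2, P=2]  = -2

-2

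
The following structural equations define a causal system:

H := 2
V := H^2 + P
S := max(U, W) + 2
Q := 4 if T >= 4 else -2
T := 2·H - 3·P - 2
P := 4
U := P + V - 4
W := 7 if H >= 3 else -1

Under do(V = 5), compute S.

7

do(V=5) replaces the equation V := H^2 + P with the constant V = 5.
U = P + V - 4  [with P=4, V=5]  = 5
W = 7 if H >= 3 else -1  [with H=2]  = -1
S = max(U, W) + 2  [with U=5, W=-1]  = 7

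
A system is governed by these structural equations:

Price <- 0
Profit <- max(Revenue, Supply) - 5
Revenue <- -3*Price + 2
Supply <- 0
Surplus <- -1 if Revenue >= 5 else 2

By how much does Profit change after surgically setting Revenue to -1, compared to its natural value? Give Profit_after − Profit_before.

The intervention breaks the incoming arrows to Revenue: Revenue <- -3*Price + 2 no longer applies, and Revenue = -1.
Profit = max(Revenue, Supply) - 5  [with Revenue=-1, Supply=0]  = -5
Without intervention: Revenue = -3*Price + 2  [with Price=0]  = 2; Profit = max(Revenue, Supply) - 5  [with Revenue=2, Supply=0]  = -3.
Change = -5 − (-3) = -2.

-2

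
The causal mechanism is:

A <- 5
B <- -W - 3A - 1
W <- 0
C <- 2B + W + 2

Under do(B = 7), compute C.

16

The intervention breaks the incoming arrows to B: B <- -W - 3A - 1 no longer applies, and B = 7.
C = 2B + W + 2  [with B=7, W=0]  = 16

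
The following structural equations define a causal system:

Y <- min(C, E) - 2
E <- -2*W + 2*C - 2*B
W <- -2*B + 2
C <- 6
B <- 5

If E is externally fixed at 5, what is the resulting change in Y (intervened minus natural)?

-1

Intervening sets E = 5 and removes its equation (E <- -2*W + 2*C - 2*B).
Y = min(C, E) - 2  [with C=6, E=5]  = 3
Without intervention: W = -2*B + 2  [with B=5]  = -8; E = -2*W + 2*C - 2*B  [with W=-8, C=6, B=5]  = 18; Y = min(C, E) - 2  [with C=6, E=18]  = 4.
Change = 3 − 4 = -1.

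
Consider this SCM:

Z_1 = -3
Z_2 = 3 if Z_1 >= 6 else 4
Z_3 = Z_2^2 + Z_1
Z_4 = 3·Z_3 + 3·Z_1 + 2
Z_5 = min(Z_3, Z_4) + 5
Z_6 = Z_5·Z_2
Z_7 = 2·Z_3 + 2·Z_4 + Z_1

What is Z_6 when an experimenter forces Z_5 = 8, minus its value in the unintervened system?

-40

The intervention breaks the incoming arrows to Z_5: Z_5 = min(Z_3, Z_4) + 5 no longer applies, and Z_5 = 8.
Z_2 = 3 if Z_1 >= 6 else 4  [with Z_1=-3]  = 4
Z_6 = Z_5·Z_2  [with Z_5=8, Z_2=4]  = 32
Without intervention: Z_2 = 3 if Z_1 >= 6 else 4  [with Z_1=-3]  = 4; Z_3 = Z_2^2 + Z_1  [with Z_2=4, Z_1=-3]  = 13; Z_4 = 3·Z_3 + 3·Z_1 + 2  [with Z_3=13, Z_1=-3]  = 32; Z_5 = min(Z_3, Z_4) + 5  [with Z_3=13, Z_4=32]  = 18; Z_6 = Z_5·Z_2  [with Z_5=18, Z_2=4]  = 72.
Change = 32 − 72 = -40.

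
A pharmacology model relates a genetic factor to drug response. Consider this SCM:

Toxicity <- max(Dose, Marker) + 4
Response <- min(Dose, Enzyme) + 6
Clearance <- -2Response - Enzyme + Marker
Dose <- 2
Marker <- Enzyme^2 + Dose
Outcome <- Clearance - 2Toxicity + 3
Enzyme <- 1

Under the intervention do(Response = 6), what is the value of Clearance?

-10

Under do(Response=6), the mechanism Response <- min(Dose, Enzyme) + 6 is discarded; Response is fixed at 6.
Marker = Enzyme^2 + Dose  [with Enzyme=1, Dose=2]  = 3
Clearance = -2Response - Enzyme + Marker  [with Response=6, Enzyme=1, Marker=3]  = -10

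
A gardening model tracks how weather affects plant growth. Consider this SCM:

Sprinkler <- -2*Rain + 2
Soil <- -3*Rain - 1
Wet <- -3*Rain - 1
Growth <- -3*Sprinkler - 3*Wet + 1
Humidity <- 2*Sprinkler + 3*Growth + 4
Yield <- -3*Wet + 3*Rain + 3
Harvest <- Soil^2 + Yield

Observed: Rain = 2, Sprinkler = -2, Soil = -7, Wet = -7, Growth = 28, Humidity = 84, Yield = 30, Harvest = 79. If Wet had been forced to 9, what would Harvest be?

31

do(Wet=9) replaces the equation Wet <- -3*Rain - 1 with the constant Wet = 9.
Soil = -3*Rain - 1  [with Rain=2]  = -7
Yield = -3*Wet + 3*Rain + 3  [with Wet=9, Rain=2]  = -18
Harvest = Soil^2 + Yield  [with Soil=-7, Yield=-18]  = 31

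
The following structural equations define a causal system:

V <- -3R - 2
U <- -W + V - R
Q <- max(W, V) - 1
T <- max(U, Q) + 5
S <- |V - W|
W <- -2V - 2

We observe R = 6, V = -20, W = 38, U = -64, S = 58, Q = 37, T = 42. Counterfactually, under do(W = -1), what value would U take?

The intervention breaks the incoming arrows to W: W <- -2V - 2 no longer applies, and W = -1.
V = -3R - 2  [with R=6]  = -20
U = -W + V - R  [with W=-1, V=-20, R=6]  = -25

-25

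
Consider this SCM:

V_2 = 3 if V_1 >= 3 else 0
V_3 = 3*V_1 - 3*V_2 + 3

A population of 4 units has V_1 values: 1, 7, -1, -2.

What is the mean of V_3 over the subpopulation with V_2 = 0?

Conditioning on V_2=0 selects the 3 unit(s) with V_1 ∈ {1, -1, -2}. Their V_3 values: 6, 0, -3. Mean = 1.

1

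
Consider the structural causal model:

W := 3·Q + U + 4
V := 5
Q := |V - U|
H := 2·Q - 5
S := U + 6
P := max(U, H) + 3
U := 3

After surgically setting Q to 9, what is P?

The intervention breaks the incoming arrows to Q: Q := |V - U| no longer applies, and Q = 9.
H = 2·Q - 5  [with Q=9]  = 13
P = max(U, H) + 3  [with U=3, H=13]  = 16

16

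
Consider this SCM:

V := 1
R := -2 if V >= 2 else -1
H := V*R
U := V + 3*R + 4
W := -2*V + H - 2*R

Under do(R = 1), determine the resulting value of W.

-3

do(R=1) replaces the equation R := -2 if V >= 2 else -1 with the constant R = 1.
H = V*R  [with V=1, R=1]  = 1
W = -2*V + H - 2*R  [with V=1, H=1, R=1]  = -3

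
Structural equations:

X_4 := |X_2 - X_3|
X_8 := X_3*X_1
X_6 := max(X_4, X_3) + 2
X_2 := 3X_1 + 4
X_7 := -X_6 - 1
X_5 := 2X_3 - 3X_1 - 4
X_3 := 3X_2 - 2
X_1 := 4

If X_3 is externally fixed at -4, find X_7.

-23

The intervention breaks the incoming arrows to X_3: X_3 := 3X_2 - 2 no longer applies, and X_3 = -4.
X_2 = 3X_1 + 4  [with X_1=4]  = 16
X_4 = |X_2 - X_3|  [with X_2=16, X_3=-4]  = 20
X_6 = max(X_4, X_3) + 2  [with X_4=20, X_3=-4]  = 22
X_7 = -X_6 - 1  [with X_6=22]  = -23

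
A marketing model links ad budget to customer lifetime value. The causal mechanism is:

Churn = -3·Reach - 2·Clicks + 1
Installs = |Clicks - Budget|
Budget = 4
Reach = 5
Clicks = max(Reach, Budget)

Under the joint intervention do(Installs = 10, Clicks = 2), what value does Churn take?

The joint intervention fixes Installs = 10, Clicks = 2, removing each variable's own equation.
Churn = -3·Reach - 2·Clicks + 1  [with Reach=5, Clicks=2]  = -18

-18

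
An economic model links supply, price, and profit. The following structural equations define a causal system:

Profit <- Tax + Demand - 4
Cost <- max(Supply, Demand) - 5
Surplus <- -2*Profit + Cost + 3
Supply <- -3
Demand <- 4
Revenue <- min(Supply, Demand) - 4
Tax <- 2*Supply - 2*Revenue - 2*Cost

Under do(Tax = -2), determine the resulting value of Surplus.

6

Under do(Tax=-2), the mechanism Tax <- 2*Supply - 2*Revenue - 2*Cost is discarded; Tax is fixed at -2.
Cost = max(Supply, Demand) - 5  [with Supply=-3, Demand=4]  = -1
Profit = Tax + Demand - 4  [with Tax=-2, Demand=4]  = -2
Surplus = -2*Profit + Cost + 3  [with Profit=-2, Cost=-1]  = 6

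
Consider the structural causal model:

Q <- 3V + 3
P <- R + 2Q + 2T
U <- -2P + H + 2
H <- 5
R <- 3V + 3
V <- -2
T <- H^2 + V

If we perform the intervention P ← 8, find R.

-3

do(P=8) replaces the equation P <- R + 2Q + 2T with the constant P = 8.
Since R is not a descendant of the intervened variable, it is unaffected.
R = 3V + 3  [with V=-2]  = -3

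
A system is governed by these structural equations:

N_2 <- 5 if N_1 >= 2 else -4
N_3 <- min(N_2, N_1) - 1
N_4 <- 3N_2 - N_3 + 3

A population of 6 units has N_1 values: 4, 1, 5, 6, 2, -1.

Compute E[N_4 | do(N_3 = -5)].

14

Every unit gets N_3=-5 under the intervention. N_4 values become 23, -4, 23, 23, 23, -4; E[N_4|do(N_3=-5)] = 14.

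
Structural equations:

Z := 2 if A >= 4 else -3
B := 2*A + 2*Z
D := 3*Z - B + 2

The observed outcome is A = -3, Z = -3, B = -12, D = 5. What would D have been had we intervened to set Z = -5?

3

Under do(Z=-5), the mechanism Z := 2 if A >= 4 else -3 is discarded; Z is fixed at -5.
B = 2*A + 2*Z  [with A=-3, Z=-5]  = -16
D = 3*Z - B + 2  [with Z=-5, B=-16]  = 3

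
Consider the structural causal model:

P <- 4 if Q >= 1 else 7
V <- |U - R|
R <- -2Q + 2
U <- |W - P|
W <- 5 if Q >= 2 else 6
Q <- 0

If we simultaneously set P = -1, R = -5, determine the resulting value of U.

7

Setting P = -1, R = -5 by intervention discards those variables' equations.
W = 5 if Q >= 2 else 6  [with Q=0]  = 6
U = |W - P|  [with W=6, P=-1]  = 7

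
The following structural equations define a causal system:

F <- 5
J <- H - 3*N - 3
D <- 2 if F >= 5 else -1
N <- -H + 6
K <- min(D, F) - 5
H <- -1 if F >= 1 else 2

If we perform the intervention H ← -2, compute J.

Under do(H=-2), the mechanism H <- -1 if F >= 1 else 2 is discarded; H is fixed at -2.
N = -H + 6  [with H=-2]  = 8
J = H - 3*N - 3  [with H=-2, N=8]  = -29

-29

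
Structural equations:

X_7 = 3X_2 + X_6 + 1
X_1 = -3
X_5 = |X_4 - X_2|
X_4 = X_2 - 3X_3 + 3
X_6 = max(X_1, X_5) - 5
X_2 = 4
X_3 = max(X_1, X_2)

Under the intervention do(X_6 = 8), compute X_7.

Intervening sets X_6 = 8 and removes its equation (X_6 = max(X_1, X_5) - 5).
X_7 = 3X_2 + X_6 + 1  [with X_2=4, X_6=8]  = 21

21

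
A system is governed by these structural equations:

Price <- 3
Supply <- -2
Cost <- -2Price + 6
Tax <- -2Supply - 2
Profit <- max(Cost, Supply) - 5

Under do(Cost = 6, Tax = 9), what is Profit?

1

Setting Cost = 6, Tax = 9 by intervention discards those variables' equations.
Profit = max(Cost, Supply) - 5  [with Cost=6, Supply=-2]  = 1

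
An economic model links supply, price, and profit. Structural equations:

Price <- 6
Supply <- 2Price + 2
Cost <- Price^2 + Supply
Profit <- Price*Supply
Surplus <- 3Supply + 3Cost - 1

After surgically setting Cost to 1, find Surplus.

do(Cost=1) replaces the equation Cost <- Price^2 + Supply with the constant Cost = 1.
Supply = 2Price + 2  [with Price=6]  = 14
Surplus = 3Supply + 3Cost - 1  [with Supply=14, Cost=1]  = 44

44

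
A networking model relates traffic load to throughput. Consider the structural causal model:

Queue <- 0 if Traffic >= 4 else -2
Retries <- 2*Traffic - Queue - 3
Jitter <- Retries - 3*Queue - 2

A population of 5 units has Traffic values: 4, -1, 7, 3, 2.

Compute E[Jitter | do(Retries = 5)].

6.6

Under do(Retries=5), Retries's equation is replaced by Retries=5 for every unit. Per-unit Jitter: 3, 9, 3, 9, 9. Mean = 6.6.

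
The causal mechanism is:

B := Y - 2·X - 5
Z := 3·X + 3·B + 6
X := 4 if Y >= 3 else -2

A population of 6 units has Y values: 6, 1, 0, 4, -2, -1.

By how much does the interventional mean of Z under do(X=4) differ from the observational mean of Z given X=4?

The intervention sets X=4 in all 6 units regardless of Y. Recomputing Z per unit gives -3, -18, -21, -9, -27, -24; average -17.
E[Z|X=4] averages over only the 2 units with X=4 (Y = 6, 4): Z = -3, -9, mean -6.
Difference = -17 − (-6) = -11.

-11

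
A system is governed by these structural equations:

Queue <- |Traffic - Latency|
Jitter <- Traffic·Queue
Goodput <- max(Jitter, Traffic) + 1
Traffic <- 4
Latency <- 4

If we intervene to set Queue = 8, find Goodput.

33

do(Queue=8) replaces the equation Queue <- |Traffic - Latency| with the constant Queue = 8.
Jitter = Traffic·Queue  [with Traffic=4, Queue=8]  = 32
Goodput = max(Jitter, Traffic) + 1  [with Jitter=32, Traffic=4]  = 33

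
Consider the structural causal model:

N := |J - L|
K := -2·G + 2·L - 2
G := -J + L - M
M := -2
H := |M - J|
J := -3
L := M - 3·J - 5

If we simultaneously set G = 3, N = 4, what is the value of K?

-4

The joint intervention fixes G = 3, N = 4, removing each variable's own equation.
L = M - 3·J - 5  [with M=-2, J=-3]  = 2
K = -2·G + 2·L - 2  [with G=3, L=2]  = -4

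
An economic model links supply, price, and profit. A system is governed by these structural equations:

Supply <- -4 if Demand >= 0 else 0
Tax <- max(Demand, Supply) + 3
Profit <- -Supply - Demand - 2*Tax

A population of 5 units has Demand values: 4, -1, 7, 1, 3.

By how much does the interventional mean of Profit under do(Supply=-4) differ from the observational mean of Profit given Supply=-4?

Every unit gets Supply=-4 under the intervention. Profit values become -14, 1, -23, -5, -11; E[Profit|do(Supply=-4)] = -10.4.
Observing Supply=-4 restricts to units where Supply's equation naturally yields -4: Demand ∈ {4, 7, 1, 3}. In that subpopulation Profit = -14, -23, -5, -11, mean -13.25.
Difference = -10.4 − (-13.25) = 2.85.

2.85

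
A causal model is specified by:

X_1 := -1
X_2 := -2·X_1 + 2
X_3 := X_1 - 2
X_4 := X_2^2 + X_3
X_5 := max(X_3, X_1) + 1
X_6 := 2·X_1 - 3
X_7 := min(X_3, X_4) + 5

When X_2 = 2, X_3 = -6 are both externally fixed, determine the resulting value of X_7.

Under do(X_2 = 2, X_3 = -6), each intervened variable's structural equation is replaced by its fixed value.
X_4 = X_2^2 + X_3  [with X_2=2, X_3=-6]  = -2
X_7 = min(X_3, X_4) + 5  [with X_3=-6, X_4=-2]  = -1

-1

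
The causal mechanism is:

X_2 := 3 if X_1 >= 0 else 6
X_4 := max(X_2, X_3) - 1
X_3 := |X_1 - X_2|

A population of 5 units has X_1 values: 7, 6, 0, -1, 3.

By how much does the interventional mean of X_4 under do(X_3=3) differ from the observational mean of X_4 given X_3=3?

0.6

Every unit gets X_3=3 under the intervention. X_4 values become 2, 2, 2, 5, 2; E[X_4|do(X_3=3)] = 2.6.
Observing X_3=3 restricts to units where X_3's equation naturally yields 3: X_1 ∈ {6, 0}. In that subpopulation X_4 = 2, 2, mean 2.
Difference = 2.6 − 2 = 0.6.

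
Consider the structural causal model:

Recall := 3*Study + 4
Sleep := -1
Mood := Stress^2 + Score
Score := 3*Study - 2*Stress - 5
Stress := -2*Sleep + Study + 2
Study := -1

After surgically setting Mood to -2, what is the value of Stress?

3

do(Mood=-2) replaces the equation Mood := Stress^2 + Score with the constant Mood = -2.
Stress is not downstream of the intervention, so its value is determined by the original equations.
Stress = -2*Sleep + Study + 2  [with Sleep=-1, Study=-1]  = 3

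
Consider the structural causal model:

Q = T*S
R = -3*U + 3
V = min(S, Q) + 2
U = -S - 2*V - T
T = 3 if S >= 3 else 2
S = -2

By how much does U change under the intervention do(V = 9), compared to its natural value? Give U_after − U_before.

-22

Intervening sets V = 9 and removes its equation (V = min(S, Q) + 2).
T = 3 if S >= 3 else 2  [with S=-2]  = 2
U = -S - 2*V - T  [with S=-2, V=9, T=2]  = -18
Without intervention: T = 3 if S >= 3 else 2  [with S=-2]  = 2; Q = T*S  [with T=2, S=-2]  = -4; V = min(S, Q) + 2  [with S=-2, Q=-4]  = -2; U = -S - 2*V - T  [with S=-2, V=-2, T=2]  = 4.
Change = -18 − 4 = -22.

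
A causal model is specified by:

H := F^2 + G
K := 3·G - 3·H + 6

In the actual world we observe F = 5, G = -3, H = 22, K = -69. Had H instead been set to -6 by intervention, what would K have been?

15

The intervention breaks the incoming arrows to H: H := F^2 + G no longer applies, and H = -6.
K = 3·G - 3·H + 6  [with G=-3, H=-6]  = 15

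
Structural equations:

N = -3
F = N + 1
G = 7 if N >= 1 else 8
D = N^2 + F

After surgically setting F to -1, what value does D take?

8

The intervention breaks the incoming arrows to F: F = N + 1 no longer applies, and F = -1.
D = N^2 + F  [with N=-3, F=-1]  = 8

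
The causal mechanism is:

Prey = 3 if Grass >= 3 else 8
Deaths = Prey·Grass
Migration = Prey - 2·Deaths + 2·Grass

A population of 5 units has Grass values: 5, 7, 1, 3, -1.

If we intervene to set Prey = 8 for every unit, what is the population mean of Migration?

Under do(Prey=8), Prey's equation is replaced by Prey=8 for every unit. Per-unit Migration: -62, -90, -6, -34, 22. Mean = -34.

-34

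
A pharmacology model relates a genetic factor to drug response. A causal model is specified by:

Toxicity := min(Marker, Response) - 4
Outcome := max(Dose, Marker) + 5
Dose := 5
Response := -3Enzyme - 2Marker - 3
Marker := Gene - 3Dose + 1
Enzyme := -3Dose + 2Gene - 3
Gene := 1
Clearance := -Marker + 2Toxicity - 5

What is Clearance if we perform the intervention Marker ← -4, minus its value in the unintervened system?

The intervention breaks the incoming arrows to Marker: Marker := Gene - 3Dose + 1 no longer applies, and Marker = -4.
Enzyme = -3Dose + 2Gene - 3  [with Dose=5, Gene=1]  = -16
Response = -3Enzyme - 2Marker - 3  [with Enzyme=-16, Marker=-4]  = 53
Toxicity = min(Marker, Response) - 4  [with Marker=-4, Response=53]  = -8
Clearance = -Marker + 2Toxicity - 5  [with Marker=-4, Toxicity=-8]  = -17
Without intervention: Enzyme = -3Dose + 2Gene - 3  [with Dose=5, Gene=1]  = -16; Marker = Gene - 3Dose + 1  [with Gene=1, Dose=5]  = -13; Response = -3Enzyme - 2Marker - 3  [with Enzyme=-16, Marker=-13]  = 71; Toxicity = min(Marker, Response) - 4  [with Marker=-13, Response=71]  = -17; Clearance = -Marker + 2Toxicity - 5  [with Marker=-13, Toxicity=-17]  = -26.
Change = -17 − (-26) = 9.

9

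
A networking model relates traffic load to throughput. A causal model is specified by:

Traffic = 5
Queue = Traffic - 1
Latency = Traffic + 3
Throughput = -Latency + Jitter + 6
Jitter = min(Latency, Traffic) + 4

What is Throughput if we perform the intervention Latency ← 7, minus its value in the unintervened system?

do(Latency=7) replaces the equation Latency = Traffic + 3 with the constant Latency = 7.
Jitter = min(Latency, Traffic) + 4  [with Latency=7, Traffic=5]  = 9
Throughput = -Latency + Jitter + 6  [with Latency=7, Jitter=9]  = 8
Without intervention: Latency = Traffic + 3  [with Traffic=5]  = 8; Jitter = min(Latency, Traffic) + 4  [with Latency=8, Traffic=5]  = 9; Throughput = -Latency + Jitter + 6  [with Latency=8, Jitter=9]  = 7.
Change = 8 − 7 = 1.

1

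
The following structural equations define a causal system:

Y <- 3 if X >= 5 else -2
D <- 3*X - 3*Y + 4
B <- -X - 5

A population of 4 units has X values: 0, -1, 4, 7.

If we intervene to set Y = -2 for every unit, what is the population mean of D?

Every unit gets Y=-2 under the intervention. D values become 10, 7, 22, 31; E[D|do(Y=-2)] = 17.5.

17.5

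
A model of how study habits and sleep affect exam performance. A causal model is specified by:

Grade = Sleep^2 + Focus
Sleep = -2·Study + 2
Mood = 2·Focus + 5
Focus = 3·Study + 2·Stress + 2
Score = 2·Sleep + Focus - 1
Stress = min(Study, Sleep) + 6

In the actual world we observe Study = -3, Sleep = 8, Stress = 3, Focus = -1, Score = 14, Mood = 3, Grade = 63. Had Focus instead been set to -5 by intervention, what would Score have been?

10

Intervening sets Focus = -5 and removes its equation (Focus = 3·Study + 2·Stress + 2).
Sleep = -2·Study + 2  [with Study=-3]  = 8
Score = 2·Sleep + Focus - 1  [with Sleep=8, Focus=-5]  = 10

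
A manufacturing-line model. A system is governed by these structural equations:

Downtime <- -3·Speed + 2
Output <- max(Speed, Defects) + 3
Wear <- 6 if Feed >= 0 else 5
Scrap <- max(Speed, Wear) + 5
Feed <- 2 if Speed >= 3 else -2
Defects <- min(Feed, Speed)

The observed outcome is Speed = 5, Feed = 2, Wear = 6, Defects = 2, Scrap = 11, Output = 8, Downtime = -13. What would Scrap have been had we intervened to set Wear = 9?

do(Wear=9) replaces the equation Wear <- 6 if Feed >= 0 else 5 with the constant Wear = 9.
Scrap = max(Speed, Wear) + 5  [with Speed=5, Wear=9]  = 14

14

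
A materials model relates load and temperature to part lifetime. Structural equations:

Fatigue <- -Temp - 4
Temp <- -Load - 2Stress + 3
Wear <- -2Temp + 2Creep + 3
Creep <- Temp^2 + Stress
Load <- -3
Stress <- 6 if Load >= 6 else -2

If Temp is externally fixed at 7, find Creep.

47

The intervention breaks the incoming arrows to Temp: Temp <- -Load - 2Stress + 3 no longer applies, and Temp = 7.
Stress = 6 if Load >= 6 else -2  [with Load=-3]  = -2
Creep = Temp^2 + Stress  [with Temp=7, Stress=-2]  = 47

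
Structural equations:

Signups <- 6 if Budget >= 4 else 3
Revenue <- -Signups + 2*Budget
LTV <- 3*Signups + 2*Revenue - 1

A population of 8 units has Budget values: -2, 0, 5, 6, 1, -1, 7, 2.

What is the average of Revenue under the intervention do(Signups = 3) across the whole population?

The intervention sets Signups=3 in all 8 units regardless of Budget. Recomputing Revenue per unit gives -7, -3, 7, 9, -1, -5, 11, 1; average 1.5.

1.5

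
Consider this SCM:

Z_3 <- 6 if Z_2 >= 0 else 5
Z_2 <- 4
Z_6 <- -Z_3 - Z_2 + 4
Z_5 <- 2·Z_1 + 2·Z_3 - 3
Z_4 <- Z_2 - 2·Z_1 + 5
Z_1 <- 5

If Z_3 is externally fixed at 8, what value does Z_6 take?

The intervention breaks the incoming arrows to Z_3: Z_3 <- 6 if Z_2 >= 0 else 5 no longer applies, and Z_3 = 8.
Z_6 = -Z_3 - Z_2 + 4  [with Z_3=8, Z_2=4]  = -8

-8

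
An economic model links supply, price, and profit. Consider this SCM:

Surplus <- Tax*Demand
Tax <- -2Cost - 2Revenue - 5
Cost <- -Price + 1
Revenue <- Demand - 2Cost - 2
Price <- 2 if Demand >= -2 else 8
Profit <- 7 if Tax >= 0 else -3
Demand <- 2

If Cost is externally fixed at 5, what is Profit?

The intervention breaks the incoming arrows to Cost: Cost <- -Price + 1 no longer applies, and Cost = 5.
Revenue = Demand - 2Cost - 2  [with Demand=2, Cost=5]  = -10
Tax = -2Cost - 2Revenue - 5  [with Cost=5, Revenue=-10]  = 5
Profit = 7 if Tax >= 0 else -3  [with Tax=5]  = 7

7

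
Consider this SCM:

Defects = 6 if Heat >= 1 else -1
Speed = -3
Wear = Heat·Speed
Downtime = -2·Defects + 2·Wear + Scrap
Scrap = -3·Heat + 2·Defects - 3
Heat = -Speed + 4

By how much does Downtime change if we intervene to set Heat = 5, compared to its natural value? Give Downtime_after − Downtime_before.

18

Under do(Heat=5), the mechanism Heat = -Speed + 4 is discarded; Heat is fixed at 5.
Wear = Heat·Speed  [with Heat=5, Speed=-3]  = -15
Defects = 6 if Heat >= 1 else -1  [with Heat=5]  = 6
Scrap = -3·Heat + 2·Defects - 3  [with Heat=5, Defects=6]  = -6
Downtime = -2·Defects + 2·Wear + Scrap  [with Defects=6, Wear=-15, Scrap=-6]  = -48
Without intervention: Heat = -Speed + 4  [with Speed=-3]  = 7; Wear = Heat·Speed  [with Heat=7, Speed=-3]  = -21; Defects = 6 if Heat >= 1 else -1  [with Heat=7]  = 6; Scrap = -3·Heat + 2·Defects - 3  [with Heat=7, Defects=6]  = -12; Downtime = -2·Defects + 2·Wear + Scrap  [with Defects=6, Wear=-21, Scrap=-12]  = -66.
Change = -48 − (-66) = 18.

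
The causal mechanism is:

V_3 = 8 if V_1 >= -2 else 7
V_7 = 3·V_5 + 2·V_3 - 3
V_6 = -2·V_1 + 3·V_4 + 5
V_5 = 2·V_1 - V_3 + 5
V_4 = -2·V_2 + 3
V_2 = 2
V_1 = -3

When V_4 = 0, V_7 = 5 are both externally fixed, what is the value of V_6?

The joint intervention fixes V_4 = 0, V_7 = 5, removing each variable's own equation.
V_6 = -2·V_1 + 3·V_4 + 5  [with V_1=-3, V_4=0]  = 11

11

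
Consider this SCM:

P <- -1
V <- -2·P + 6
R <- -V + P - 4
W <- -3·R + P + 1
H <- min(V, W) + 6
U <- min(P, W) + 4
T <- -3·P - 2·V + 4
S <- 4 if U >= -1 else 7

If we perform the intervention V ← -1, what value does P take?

Under do(V=-1), the mechanism V <- -2·P + 6 is discarded; V is fixed at -1.
P is not downstream of the intervention, so its value is determined by the original equations.

-1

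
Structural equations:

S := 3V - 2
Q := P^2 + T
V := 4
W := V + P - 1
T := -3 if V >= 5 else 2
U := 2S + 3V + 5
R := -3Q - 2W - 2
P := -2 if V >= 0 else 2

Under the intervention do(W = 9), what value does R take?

-38

Intervening sets W = 9 and removes its equation (W := V + P - 1).
P = -2 if V >= 0 else 2  [with V=4]  = -2
T = -3 if V >= 5 else 2  [with V=4]  = 2
Q = P^2 + T  [with P=-2, T=2]  = 6
R = -3Q - 2W - 2  [with Q=6, W=9]  = -38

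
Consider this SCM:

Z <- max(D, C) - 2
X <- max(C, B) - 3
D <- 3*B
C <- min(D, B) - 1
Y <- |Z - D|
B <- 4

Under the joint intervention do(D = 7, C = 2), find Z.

5

Setting D = 7, C = 2 by intervention discards those variables' equations.
Z = max(D, C) - 2  [with D=7, C=2]  = 5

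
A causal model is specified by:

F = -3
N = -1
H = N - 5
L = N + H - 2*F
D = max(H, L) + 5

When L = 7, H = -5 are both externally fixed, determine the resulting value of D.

12

The joint intervention fixes L = 7, H = -5, removing each variable's own equation.
D = max(H, L) + 5  [with H=-5, L=7]  = 12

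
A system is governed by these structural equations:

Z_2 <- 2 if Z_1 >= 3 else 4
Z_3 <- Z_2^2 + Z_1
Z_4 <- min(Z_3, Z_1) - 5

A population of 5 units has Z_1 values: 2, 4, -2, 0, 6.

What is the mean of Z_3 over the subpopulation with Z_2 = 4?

16

E[Z_3|Z_2=4] averages over only the 3 units with Z_2=4 (Z_1 = 2, -2, 0): Z_3 = 18, 14, 16, mean 16.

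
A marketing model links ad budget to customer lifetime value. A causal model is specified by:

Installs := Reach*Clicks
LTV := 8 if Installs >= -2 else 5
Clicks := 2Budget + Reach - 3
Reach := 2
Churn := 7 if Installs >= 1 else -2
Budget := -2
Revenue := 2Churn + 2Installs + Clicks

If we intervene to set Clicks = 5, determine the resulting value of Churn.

do(Clicks=5) replaces the equation Clicks := 2Budget + Reach - 3 with the constant Clicks = 5.
Installs = Reach*Clicks  [with Reach=2, Clicks=5]  = 10
Churn = 7 if Installs >= 1 else -2  [with Installs=10]  = 7

7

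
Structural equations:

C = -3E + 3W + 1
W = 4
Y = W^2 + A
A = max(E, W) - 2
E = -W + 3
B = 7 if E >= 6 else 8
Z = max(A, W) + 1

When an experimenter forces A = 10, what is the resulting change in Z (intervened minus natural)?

The intervention breaks the incoming arrows to A: A = max(E, W) - 2 no longer applies, and A = 10.
Z = max(A, W) + 1  [with A=10, W=4]  = 11
Without intervention: E = -W + 3  [with W=4]  = -1; A = max(E, W) - 2  [with E=-1, W=4]  = 2; Z = max(A, W) + 1  [with A=2, W=4]  = 5.
Change = 11 − 5 = 6.

6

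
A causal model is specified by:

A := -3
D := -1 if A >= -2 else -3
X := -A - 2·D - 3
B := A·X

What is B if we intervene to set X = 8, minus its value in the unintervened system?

The intervention breaks the incoming arrows to X: X := -A - 2·D - 3 no longer applies, and X = 8.
B = A·X  [with A=-3, X=8]  = -24
Without intervention: D = -1 if A >= -2 else -3  [with A=-3]  = -3; X = -A - 2·D - 3  [with A=-3, D=-3]  = 6; B = A·X  [with A=-3, X=6]  = -18.
Change = -24 − (-18) = -6.

-6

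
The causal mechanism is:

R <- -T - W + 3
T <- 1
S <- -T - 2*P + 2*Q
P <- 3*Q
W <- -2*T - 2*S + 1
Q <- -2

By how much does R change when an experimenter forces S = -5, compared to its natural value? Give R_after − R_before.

Under do(S=-5), the mechanism S <- -T - 2*P + 2*Q is discarded; S is fixed at -5.
W = -2*T - 2*S + 1  [with T=1, S=-5]  = 9
R = -T - W + 3  [with T=1, W=9]  = -7
Without intervention: P = 3*Q  [with Q=-2]  = -6; S = -T - 2*P + 2*Q  [with T=1, P=-6, Q=-2]  = 7; W = -2*T - 2*S + 1  [with T=1, S=7]  = -15; R = -T - W + 3  [with T=1, W=-15]  = 17.
Change = -7 − 17 = -24.

-24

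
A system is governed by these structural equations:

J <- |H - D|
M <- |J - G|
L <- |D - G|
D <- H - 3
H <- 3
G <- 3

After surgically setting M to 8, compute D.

do(M=8) replaces the equation M <- |J - G| with the constant M = 8.
D is not downstream of the intervention, so its value is determined by the original equations.
D = H - 3  [with H=3]  = 0

0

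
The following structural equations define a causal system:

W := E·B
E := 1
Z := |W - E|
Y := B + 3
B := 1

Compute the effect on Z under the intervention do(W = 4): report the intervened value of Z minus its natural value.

The intervention breaks the incoming arrows to W: W := E·B no longer applies, and W = 4.
Z = |W - E|  [with W=4, E=1]  = 3
Without intervention: W = E·B  [with E=1, B=1]  = 1; Z = |W - E|  [with W=1, E=1]  = 0.
Change = 3 − 0 = 3.

3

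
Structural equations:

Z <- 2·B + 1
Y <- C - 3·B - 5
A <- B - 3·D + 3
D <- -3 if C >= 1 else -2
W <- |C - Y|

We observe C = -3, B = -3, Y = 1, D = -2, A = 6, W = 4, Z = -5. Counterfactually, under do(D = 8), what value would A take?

Intervening sets D = 8 and removes its equation (D <- -3 if C >= 1 else -2).
A = B - 3·D + 3  [with B=-3, D=8]  = -24

-24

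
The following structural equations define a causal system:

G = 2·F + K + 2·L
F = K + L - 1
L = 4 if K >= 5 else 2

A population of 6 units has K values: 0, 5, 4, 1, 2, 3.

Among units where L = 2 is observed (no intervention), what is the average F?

3

E[F|L=2] averages over only the 5 units with L=2 (K = 0, 4, 1, 2, 3): F = 1, 5, 2, 3, 4, mean 3.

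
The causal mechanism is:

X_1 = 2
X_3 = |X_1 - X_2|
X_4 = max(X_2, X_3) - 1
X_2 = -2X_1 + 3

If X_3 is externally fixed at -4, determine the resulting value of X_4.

-2

The intervention breaks the incoming arrows to X_3: X_3 = |X_1 - X_2| no longer applies, and X_3 = -4.
X_2 = -2X_1 + 3  [with X_1=2]  = -1
X_4 = max(X_2, X_3) - 1  [with X_2=-1, X_3=-4]  = -2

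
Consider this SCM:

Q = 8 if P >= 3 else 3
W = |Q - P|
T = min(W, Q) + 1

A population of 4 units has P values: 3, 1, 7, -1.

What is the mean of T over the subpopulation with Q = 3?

E[T|Q=3] averages over only the 2 units with Q=3 (P = 1, -1): T = 3, 4, mean 3.5.

3.5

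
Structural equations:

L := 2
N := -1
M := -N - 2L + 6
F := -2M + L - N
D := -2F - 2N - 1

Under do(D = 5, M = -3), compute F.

9

Under do(D = 5, M = -3), each intervened variable's structural equation is replaced by its fixed value.
F = -2M + L - N  [with M=-3, L=2, N=-1]  = 9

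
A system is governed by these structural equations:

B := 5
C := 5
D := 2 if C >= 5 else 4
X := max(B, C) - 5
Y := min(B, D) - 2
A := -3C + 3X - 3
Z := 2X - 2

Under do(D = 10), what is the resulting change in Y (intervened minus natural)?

3

do(D=10) replaces the equation D := 2 if C >= 5 else 4 with the constant D = 10.
Y = min(B, D) - 2  [with B=5, D=10]  = 3
Without intervention: D = 2 if C >= 5 else 4  [with C=5]  = 2; Y = min(B, D) - 2  [with B=5, D=2]  = 0.
Change = 3 − 0 = 3.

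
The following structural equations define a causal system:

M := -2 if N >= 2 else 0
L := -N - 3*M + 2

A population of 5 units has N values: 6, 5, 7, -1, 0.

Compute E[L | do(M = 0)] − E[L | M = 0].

-3.9

Under do(M=0), M's equation is replaced by M=0 for every unit. Per-unit L: -4, -3, -5, 3, 2. Mean = -1.4.
Conditioning on M=0 selects the 2 unit(s) with N ∈ {-1, 0}. Their L values: 3, 2. Mean = 2.5.
Difference = -1.4 − 2.5 = -3.9.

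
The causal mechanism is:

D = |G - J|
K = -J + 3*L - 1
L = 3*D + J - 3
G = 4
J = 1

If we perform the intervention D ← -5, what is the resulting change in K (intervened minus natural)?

do(D=-5) replaces the equation D = |G - J| with the constant D = -5.
L = 3*D + J - 3  [with D=-5, J=1]  = -17
K = -J + 3*L - 1  [with J=1, L=-17]  = -53
Without intervention: D = |G - J|  [with G=4, J=1]  = 3; L = 3*D + J - 3  [with D=3, J=1]  = 7; K = -J + 3*L - 1  [with J=1, L=7]  = 19.
Change = -53 − 19 = -72.

-72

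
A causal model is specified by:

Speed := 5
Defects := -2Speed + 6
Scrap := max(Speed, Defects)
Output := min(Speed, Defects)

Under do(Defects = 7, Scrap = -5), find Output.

Setting Defects = 7, Scrap = -5 by intervention discards those variables' equations.
Output = min(Speed, Defects)  [with Speed=5, Defects=7]  = 5

5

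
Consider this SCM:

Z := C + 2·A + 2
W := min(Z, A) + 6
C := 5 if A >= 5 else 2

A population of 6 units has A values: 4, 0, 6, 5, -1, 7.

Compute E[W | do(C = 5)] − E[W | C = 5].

Under do(C=5), C's equation is replaced by C=5 for every unit. Per-unit W: 10, 6, 12, 11, 5, 13. Mean = 9.5.
E[W|C=5] averages over only the 3 units with C=5 (A = 6, 5, 7): W = 12, 11, 13, mean 12.
Difference = 9.5 − 12 = -2.5.

-2.5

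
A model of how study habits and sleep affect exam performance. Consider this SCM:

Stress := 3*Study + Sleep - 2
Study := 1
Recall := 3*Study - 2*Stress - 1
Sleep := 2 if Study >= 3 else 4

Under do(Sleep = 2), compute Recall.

-4

Under do(Sleep=2), the mechanism Sleep := 2 if Study >= 3 else 4 is discarded; Sleep is fixed at 2.
Stress = 3*Study + Sleep - 2  [with Study=1, Sleep=2]  = 3
Recall = 3*Study - 2*Stress - 1  [with Study=1, Stress=3]  = -4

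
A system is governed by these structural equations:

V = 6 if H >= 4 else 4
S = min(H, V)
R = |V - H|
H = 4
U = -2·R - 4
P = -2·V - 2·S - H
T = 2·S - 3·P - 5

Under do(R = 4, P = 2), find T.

Under do(R = 4, P = 2), each intervened variable's structural equation is replaced by its fixed value.
V = 6 if H >= 4 else 4  [with H=4]  = 6
S = min(H, V)  [with H=4, V=6]  = 4
T = 2·S - 3·P - 5  [with S=4, P=2]  = -3

-3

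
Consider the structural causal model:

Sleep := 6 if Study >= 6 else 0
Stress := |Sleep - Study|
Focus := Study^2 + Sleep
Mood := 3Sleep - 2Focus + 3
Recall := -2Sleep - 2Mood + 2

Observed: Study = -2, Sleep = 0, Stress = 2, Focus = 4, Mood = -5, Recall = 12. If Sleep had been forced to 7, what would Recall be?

Under do(Sleep=7), the mechanism Sleep := 6 if Study >= 6 else 0 is discarded; Sleep is fixed at 7.
Focus = Study^2 + Sleep  [with Study=-2, Sleep=7]  = 11
Mood = 3Sleep - 2Focus + 3  [with Sleep=7, Focus=11]  = 2
Recall = -2Sleep - 2Mood + 2  [with Sleep=7, Mood=2]  = -16

-16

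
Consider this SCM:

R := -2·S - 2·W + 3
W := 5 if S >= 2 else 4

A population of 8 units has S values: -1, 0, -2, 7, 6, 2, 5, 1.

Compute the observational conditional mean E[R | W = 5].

Conditioning on W=5 selects the 4 unit(s) with S ∈ {7, 6, 2, 5}. Their R values: -21, -19, -11, -17. Mean = -17.

-17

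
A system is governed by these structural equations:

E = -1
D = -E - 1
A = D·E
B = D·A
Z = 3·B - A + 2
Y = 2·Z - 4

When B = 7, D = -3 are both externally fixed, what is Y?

The joint intervention fixes B = 7, D = -3, removing each variable's own equation.
A = D·E  [with D=-3, E=-1]  = 3
Z = 3·B - A + 2  [with B=7, A=3]  = 20
Y = 2·Z - 4  [with Z=20]  = 36

36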